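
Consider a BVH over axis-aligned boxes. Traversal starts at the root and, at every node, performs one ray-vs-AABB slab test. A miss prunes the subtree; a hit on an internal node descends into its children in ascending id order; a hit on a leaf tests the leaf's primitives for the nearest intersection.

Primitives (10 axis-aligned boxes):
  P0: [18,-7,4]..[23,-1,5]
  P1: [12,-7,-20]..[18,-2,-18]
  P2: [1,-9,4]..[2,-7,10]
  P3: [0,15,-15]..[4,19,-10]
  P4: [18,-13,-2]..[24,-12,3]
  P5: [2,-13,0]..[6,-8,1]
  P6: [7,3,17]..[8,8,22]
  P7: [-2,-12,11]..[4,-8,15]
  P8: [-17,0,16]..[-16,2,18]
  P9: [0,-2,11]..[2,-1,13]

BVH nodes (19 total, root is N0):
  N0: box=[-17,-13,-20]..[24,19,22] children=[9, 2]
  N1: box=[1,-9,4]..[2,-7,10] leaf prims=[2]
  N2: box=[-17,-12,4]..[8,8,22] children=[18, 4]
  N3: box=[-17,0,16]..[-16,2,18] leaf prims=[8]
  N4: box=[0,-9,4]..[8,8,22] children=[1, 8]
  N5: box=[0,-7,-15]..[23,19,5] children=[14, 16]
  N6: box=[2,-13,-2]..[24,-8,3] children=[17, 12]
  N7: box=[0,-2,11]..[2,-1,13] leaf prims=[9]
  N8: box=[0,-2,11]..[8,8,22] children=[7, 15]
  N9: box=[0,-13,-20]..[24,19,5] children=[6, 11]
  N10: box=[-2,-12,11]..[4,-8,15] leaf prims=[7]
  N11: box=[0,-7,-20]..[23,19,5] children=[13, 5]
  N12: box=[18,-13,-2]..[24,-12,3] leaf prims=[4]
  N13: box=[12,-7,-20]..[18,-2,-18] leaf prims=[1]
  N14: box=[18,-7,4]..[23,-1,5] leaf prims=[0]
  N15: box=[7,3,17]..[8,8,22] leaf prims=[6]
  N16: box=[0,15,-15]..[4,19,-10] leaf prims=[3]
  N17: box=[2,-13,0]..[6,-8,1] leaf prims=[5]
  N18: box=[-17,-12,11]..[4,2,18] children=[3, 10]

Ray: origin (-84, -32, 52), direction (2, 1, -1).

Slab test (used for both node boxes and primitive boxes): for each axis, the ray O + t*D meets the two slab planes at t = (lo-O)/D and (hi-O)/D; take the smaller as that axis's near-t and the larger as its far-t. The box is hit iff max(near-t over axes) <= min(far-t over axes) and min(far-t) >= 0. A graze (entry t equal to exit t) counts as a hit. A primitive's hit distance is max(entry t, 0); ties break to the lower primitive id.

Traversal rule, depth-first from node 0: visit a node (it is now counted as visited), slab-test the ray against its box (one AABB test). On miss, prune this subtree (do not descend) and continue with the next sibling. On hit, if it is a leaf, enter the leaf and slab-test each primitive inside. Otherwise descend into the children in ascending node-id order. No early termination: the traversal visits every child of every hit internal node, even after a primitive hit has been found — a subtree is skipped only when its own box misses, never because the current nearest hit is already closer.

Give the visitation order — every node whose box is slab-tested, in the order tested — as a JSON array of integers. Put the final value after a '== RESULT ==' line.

Trace the traversal:
N0 x:[67/2,54] y:[19,51] z:[30,72] -> hit [67/2,51], descend [2, 9]
  N2 x:[67/2,46] y:[20,40] z:[30,48] -> hit [67/2,40], descend [4, 18]
    N4 x:[42,46] y:[23,40] z:[30,48] -> miss, prune
    N18 x:[67/2,44] y:[20,34] z:[34,41] -> hit [34,34], descend [3, 10]
      N3 x:[67/2,34] y:[32,34] z:[34,36] -> hit [34,34] leaf, test {P8@t=34}
      N10 x:[41,44] y:[20,24] z:[37,41] -> miss, prune
  N9 x:[42,54] y:[19,51] z:[47,72] -> hit [47,51], descend [6, 11]
    N6 x:[43,54] y:[19,24] z:[49,54] -> miss, prune
    N11 x:[42,107/2] y:[25,51] z:[47,72] -> hit [47,51], descend [5, 13]
      N5 x:[42,107/2] y:[25,51] z:[47,67] -> hit [47,51], descend [14, 16]
        N14 x:[51,107/2] y:[25,31] z:[47,48] -> miss, prune
        N16 x:[42,44] y:[47,51] z:[62,67] -> miss, prune
      N13 x:[48,51] y:[25,30] z:[70,72] -> miss, prune

13 AABB tests over nodes [0, 2, 4, 18, 3, 10, 9, 6, 11, 5, 14, 16, 13]; 1 leaf entered; closest P8.

== RESULT ==
[0, 2, 4, 18, 3, 10, 9, 6, 11, 5, 14, 16, 13]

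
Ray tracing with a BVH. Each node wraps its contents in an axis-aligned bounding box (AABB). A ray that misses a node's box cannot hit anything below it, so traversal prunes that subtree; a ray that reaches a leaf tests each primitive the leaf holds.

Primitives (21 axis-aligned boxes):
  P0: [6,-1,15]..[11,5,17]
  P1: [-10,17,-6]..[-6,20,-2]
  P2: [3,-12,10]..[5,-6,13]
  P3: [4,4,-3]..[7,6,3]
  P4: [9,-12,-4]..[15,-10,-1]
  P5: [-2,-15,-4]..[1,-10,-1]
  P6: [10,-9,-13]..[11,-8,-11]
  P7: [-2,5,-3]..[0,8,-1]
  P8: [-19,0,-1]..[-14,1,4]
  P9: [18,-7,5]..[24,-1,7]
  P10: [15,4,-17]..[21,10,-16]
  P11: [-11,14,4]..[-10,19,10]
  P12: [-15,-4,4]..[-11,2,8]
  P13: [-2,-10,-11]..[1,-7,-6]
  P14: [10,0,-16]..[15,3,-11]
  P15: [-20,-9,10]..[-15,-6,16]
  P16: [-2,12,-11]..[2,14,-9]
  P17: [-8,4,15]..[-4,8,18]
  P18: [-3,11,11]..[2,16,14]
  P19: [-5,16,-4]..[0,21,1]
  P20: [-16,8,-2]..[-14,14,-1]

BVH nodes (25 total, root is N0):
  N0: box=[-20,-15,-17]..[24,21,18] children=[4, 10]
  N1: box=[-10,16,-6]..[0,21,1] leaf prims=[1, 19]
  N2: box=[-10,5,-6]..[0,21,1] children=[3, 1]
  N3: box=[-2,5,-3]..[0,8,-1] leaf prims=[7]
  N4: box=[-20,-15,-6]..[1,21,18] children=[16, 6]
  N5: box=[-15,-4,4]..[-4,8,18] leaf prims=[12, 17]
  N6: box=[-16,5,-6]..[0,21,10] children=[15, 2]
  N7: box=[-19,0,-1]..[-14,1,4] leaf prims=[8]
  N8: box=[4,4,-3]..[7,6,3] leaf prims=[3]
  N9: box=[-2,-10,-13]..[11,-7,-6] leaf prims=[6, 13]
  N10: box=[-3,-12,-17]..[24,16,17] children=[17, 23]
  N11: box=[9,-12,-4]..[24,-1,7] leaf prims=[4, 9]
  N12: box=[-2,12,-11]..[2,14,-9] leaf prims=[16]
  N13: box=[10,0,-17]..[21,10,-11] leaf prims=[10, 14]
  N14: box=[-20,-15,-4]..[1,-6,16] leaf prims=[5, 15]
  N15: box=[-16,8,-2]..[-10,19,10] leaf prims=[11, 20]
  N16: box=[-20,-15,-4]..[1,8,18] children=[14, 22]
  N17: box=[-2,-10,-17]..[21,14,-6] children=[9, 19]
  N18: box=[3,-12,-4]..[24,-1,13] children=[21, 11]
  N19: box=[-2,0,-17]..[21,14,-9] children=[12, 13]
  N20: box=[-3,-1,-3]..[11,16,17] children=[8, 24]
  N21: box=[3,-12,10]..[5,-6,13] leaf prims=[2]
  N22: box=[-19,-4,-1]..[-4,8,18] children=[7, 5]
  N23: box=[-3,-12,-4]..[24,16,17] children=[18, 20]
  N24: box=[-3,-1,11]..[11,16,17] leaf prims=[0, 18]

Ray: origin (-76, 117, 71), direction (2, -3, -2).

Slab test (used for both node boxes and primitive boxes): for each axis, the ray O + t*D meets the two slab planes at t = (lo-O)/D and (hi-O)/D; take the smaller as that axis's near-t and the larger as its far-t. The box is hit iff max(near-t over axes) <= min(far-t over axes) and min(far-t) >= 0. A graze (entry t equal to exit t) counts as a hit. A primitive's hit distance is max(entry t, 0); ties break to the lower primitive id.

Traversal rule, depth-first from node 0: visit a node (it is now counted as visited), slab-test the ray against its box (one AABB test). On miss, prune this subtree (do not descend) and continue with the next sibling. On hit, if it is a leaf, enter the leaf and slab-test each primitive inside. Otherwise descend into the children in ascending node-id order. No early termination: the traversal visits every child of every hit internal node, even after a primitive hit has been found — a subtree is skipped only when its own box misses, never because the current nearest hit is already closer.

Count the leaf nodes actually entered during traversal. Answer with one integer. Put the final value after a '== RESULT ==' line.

Trace the traversal:
N0 x:[28,50] y:[32,44] z:[53/2,44] -> hit [32,44], descend [4, 10]
  N4 x:[28,77/2] y:[32,44] z:[53/2,77/2] -> hit [32,77/2], descend [6, 16]
    N6 x:[30,38] y:[32,112/3] z:[61/2,77/2] -> hit [32,112/3], descend [2, 15]
      N2 x:[33,38] y:[32,112/3] z:[35,77/2] -> hit [35,112/3], descend [1, 3]
        N1 x:[33,38] y:[32,101/3] z:[35,77/2] -> miss, prune
        N3 x:[37,38] y:[109/3,112/3] z:[36,37] -> hit [37,37] leaf, test {P7@t=37}
      N15 x:[30,33] y:[98/3,109/3] z:[61/2,73/2] -> hit [98/3,33] leaf, test {P11@t=98/3, P20(miss)}
    N16 x:[28,77/2] y:[109/3,44] z:[53/2,75/2] -> hit [109/3,75/2], descend [14, 22]
      N14 x:[28,77/2] y:[41,44] z:[55/2,75/2] -> miss, prune
      N22 x:[57/2,36] y:[109/3,121/3] z:[53/2,36] -> miss, prune
  N10 x:[73/2,50] y:[101/3,43] z:[27,44] -> hit [73/2,43], descend [17, 23]
    N17 x:[37,97/2] y:[103/3,127/3] z:[77/2,44] -> hit [77/2,127/3], descend [9, 19]
      N9 x:[37,87/2] y:[124/3,127/3] z:[77/2,42] -> hit [124/3,42] leaf, test {P6(miss), P13(miss)}
      N19 x:[37,97/2] y:[103/3,39] z:[40,44] -> miss, prune
    N23 x:[73/2,50] y:[101/3,43] z:[27,75/2] -> hit [73/2,75/2], descend [18, 20]
      N18 x:[79/2,50] y:[118/3,43] z:[29,75/2] -> miss, prune
      N20 x:[73/2,87/2] y:[101/3,118/3] z:[27,37] -> hit [73/2,37], descend [8, 24]
        N8 x:[40,83/2] y:[37,113/3] z:[34,37] -> miss, prune
        N24 x:[73/2,87/2] y:[101/3,118/3] z:[27,30] -> miss, prune

19 AABB tests over nodes [0, 4, 6, 2, 1, 3, 15, 16, 14, 22, 10, 17, 9, 19, 23, 18, 20, 8, 24]; 3 leaves entered; closest P11.

== RESULT ==
3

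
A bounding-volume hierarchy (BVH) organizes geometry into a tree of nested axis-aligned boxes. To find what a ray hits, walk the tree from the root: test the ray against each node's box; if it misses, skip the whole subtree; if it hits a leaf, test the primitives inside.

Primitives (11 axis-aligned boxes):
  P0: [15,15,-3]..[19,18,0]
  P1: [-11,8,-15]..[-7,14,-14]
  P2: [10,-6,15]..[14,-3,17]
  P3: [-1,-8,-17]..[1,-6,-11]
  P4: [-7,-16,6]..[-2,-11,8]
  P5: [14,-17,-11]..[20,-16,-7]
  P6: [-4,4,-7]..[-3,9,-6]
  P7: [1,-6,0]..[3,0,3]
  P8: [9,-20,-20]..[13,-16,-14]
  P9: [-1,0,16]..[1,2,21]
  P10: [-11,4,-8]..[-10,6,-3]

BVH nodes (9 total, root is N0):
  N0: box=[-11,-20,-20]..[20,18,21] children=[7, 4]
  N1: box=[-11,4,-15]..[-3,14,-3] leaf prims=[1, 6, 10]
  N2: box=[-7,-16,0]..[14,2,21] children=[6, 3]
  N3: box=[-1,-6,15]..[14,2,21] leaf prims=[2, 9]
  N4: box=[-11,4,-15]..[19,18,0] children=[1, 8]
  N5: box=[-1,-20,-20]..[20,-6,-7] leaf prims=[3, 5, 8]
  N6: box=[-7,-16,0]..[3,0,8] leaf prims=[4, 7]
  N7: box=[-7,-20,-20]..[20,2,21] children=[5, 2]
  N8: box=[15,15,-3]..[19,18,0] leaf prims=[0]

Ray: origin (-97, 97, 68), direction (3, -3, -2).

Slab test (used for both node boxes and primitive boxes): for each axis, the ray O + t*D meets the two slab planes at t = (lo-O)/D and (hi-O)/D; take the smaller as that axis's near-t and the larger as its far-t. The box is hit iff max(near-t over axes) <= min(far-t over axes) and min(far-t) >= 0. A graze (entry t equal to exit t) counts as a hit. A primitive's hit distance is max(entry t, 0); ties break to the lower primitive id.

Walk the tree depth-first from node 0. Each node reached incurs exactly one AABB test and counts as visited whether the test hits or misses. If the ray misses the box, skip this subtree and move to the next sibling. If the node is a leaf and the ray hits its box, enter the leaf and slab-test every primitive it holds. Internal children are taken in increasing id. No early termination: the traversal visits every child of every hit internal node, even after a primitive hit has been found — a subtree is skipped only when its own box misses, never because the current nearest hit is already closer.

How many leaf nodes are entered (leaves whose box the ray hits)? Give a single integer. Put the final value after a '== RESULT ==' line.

Walk:
N0 x:[86/3,39] y:[79/3,39] z:[47/2,44] -> hit [86/3,39], descend [4, 7]
  N4 x:[86/3,116/3] y:[79/3,31] z:[34,83/2] -> miss, prune
  N7 x:[30,39] y:[95/3,39] z:[47/2,44] -> hit [95/3,39], descend [2, 5]
    N2 x:[30,37] y:[95/3,113/3] z:[47/2,34] -> hit [95/3,34], descend [3, 6]
      N3 x:[32,37] y:[95/3,103/3] z:[47/2,53/2] -> miss, prune
      N6 x:[30,100/3] y:[97/3,113/3] z:[30,34] -> hit [97/3,100/3] leaf, test {P4(miss), P7@t=98/3}
    N5 x:[32,39] y:[103/3,39] z:[75/2,44] -> hit [75/2,39] leaf, test {P3(miss), P5@t=113/3, P8(miss)}

7 AABB tests over nodes [0, 4, 7, 2, 3, 6, 5]; 2 leaves entered; closest P7.

== RESULT ==
2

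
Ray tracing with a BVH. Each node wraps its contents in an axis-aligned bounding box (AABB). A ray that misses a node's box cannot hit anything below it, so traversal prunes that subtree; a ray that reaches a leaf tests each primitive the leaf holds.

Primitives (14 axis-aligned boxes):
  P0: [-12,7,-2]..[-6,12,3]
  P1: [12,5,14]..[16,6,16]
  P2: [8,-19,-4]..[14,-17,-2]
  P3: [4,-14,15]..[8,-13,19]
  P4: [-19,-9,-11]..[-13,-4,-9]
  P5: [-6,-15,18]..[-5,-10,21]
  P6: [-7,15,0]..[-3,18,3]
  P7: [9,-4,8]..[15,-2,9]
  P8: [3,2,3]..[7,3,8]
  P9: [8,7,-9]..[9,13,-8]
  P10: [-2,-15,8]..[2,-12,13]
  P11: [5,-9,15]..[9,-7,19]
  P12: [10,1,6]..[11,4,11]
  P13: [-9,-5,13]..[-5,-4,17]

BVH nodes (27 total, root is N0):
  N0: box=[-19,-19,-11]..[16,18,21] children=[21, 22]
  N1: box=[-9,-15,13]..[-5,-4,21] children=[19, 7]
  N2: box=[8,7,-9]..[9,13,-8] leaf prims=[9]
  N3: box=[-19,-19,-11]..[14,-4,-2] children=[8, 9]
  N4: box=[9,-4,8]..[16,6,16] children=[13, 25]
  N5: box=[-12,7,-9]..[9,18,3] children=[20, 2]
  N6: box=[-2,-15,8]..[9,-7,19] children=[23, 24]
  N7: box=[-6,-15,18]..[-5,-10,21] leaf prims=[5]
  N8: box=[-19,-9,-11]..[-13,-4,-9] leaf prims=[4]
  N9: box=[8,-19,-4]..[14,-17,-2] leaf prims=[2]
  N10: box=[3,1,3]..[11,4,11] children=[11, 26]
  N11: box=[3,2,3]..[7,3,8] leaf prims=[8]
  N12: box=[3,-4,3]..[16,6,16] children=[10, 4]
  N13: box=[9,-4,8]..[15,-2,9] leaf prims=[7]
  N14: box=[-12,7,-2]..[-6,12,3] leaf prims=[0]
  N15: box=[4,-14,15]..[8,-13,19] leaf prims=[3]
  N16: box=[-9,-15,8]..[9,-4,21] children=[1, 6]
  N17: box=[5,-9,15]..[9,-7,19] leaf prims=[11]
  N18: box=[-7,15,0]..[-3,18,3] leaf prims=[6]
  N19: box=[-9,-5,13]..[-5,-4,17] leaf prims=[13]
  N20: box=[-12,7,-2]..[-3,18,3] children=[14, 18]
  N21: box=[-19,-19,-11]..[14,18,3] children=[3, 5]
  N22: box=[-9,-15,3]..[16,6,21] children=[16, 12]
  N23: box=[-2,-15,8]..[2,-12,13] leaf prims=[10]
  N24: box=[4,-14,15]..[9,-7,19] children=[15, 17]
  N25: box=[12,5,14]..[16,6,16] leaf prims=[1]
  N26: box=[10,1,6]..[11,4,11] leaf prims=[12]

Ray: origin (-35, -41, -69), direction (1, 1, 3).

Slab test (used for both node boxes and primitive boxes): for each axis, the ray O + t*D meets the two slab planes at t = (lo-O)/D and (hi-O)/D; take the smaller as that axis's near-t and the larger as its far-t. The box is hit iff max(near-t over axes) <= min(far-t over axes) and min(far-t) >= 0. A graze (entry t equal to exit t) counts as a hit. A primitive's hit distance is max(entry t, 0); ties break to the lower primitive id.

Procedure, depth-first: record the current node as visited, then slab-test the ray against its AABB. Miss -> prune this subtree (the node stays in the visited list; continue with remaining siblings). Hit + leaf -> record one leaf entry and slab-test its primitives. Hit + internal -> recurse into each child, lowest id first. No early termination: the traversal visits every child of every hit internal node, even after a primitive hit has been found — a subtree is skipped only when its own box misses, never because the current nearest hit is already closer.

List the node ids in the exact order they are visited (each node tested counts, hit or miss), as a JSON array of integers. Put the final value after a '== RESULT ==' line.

Traverse from the root:
N0 x:[16,51] y:[22,59] z:[58/3,30] -> hit [22,30], descend [21, 22]
  N21 x:[16,49] y:[22,59] z:[58/3,24] -> hit [22,24], descend [3, 5]
    N3 x:[16,49] y:[22,37] z:[58/3,67/3] -> hit [22,67/3], descend [8, 9]
      N8 x:[16,22] y:[32,37] z:[58/3,20] -> miss, prune
      N9 x:[43,49] y:[22,24] z:[65/3,67/3] -> miss, prune
    N5 x:[23,44] y:[48,59] z:[20,24] -> miss, prune
  N22 x:[26,51] y:[26,47] z:[24,30] -> hit [26,30], descend [12, 16]
    N12 x:[38,51] y:[37,47] z:[24,85/3] -> miss, prune
    N16 x:[26,44] y:[26,37] z:[77/3,30] -> hit [26,30], descend [1, 6]
      N1 x:[26,30] y:[26,37] z:[82/3,30] -> hit [82/3,30], descend [7, 19]
        N7 x:[29,30] y:[26,31] z:[29,30] -> hit [29,30] leaf, test {P5@t=29}
        N19 x:[26,30] y:[36,37] z:[82/3,86/3] -> miss, prune
      N6 x:[33,44] y:[26,34] z:[77/3,88/3] -> miss, prune

13 AABB tests over nodes [0, 21, 3, 8, 9, 5, 22, 12, 16, 1, 7, 19, 6]; 1 leaf entered; closest P5.

== RESULT ==
[0, 21, 3, 8, 9, 5, 22, 12, 16, 1, 7, 19, 6]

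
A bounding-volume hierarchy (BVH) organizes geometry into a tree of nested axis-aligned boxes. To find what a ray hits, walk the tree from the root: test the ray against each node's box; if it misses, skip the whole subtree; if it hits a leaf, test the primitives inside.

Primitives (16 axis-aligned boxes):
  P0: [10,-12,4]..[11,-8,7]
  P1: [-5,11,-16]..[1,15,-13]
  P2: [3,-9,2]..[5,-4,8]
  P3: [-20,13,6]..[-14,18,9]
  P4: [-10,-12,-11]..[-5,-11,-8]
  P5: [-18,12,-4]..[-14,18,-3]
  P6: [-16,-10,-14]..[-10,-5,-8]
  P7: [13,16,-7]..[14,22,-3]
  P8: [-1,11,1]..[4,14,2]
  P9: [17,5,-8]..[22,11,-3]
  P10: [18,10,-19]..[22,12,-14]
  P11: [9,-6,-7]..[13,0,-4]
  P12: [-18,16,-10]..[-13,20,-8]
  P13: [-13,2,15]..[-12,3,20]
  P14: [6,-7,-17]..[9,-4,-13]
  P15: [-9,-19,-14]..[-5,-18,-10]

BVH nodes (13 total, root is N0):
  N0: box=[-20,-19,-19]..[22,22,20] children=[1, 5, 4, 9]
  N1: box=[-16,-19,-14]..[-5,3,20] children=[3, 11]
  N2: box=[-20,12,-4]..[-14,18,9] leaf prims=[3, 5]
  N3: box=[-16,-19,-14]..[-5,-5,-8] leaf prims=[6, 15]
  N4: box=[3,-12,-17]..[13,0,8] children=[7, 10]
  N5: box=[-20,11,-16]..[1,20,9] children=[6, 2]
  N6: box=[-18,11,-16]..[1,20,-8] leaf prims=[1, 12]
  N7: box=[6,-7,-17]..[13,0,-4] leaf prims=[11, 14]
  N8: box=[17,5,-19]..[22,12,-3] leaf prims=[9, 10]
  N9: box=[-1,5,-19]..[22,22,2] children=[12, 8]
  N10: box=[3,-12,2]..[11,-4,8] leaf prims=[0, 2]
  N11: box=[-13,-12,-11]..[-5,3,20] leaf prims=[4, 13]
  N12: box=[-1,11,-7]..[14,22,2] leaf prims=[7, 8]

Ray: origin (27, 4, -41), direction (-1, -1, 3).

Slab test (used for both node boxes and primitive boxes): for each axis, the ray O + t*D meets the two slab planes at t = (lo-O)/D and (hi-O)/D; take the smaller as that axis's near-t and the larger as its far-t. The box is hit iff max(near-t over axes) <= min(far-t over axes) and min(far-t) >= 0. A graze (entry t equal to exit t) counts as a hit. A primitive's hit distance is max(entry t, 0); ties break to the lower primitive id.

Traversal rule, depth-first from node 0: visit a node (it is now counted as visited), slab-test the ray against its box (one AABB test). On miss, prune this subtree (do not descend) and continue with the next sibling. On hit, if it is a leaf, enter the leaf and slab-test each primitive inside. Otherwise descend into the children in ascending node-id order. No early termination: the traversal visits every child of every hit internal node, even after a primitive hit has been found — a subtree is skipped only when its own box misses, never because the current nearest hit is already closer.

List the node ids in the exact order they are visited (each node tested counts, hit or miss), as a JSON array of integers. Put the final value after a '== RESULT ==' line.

Walk:
N0 x:[5,47] y:[-18,23] z:[22/3,61/3] -> hit [22/3,61/3], descend [1, 4, 5, 9]
  N1 x:[32,43] y:[1,23] z:[9,61/3] -> miss, prune
  N4 x:[14,24] y:[4,16] z:[8,49/3] -> hit [14,16], descend [7, 10]
    N7 x:[14,21] y:[4,11] z:[8,37/3] -> miss, prune
    N10 x:[16,24] y:[8,16] z:[43/3,49/3] -> hit [16,16] leaf, test {P0@t=16, P2(miss)}
  N5 x:[26,47] y:[-16,-7] z:[25/3,50/3] -> miss, prune
  N9 x:[5,28] y:[-18,-1] z:[22/3,43/3] -> miss, prune

order=[0, 1, 4, 7, 10, 5, 9]  |boxes|=7  |leaves|=1  hit=P0

== RESULT ==
[0, 1, 4, 7, 10, 5, 9]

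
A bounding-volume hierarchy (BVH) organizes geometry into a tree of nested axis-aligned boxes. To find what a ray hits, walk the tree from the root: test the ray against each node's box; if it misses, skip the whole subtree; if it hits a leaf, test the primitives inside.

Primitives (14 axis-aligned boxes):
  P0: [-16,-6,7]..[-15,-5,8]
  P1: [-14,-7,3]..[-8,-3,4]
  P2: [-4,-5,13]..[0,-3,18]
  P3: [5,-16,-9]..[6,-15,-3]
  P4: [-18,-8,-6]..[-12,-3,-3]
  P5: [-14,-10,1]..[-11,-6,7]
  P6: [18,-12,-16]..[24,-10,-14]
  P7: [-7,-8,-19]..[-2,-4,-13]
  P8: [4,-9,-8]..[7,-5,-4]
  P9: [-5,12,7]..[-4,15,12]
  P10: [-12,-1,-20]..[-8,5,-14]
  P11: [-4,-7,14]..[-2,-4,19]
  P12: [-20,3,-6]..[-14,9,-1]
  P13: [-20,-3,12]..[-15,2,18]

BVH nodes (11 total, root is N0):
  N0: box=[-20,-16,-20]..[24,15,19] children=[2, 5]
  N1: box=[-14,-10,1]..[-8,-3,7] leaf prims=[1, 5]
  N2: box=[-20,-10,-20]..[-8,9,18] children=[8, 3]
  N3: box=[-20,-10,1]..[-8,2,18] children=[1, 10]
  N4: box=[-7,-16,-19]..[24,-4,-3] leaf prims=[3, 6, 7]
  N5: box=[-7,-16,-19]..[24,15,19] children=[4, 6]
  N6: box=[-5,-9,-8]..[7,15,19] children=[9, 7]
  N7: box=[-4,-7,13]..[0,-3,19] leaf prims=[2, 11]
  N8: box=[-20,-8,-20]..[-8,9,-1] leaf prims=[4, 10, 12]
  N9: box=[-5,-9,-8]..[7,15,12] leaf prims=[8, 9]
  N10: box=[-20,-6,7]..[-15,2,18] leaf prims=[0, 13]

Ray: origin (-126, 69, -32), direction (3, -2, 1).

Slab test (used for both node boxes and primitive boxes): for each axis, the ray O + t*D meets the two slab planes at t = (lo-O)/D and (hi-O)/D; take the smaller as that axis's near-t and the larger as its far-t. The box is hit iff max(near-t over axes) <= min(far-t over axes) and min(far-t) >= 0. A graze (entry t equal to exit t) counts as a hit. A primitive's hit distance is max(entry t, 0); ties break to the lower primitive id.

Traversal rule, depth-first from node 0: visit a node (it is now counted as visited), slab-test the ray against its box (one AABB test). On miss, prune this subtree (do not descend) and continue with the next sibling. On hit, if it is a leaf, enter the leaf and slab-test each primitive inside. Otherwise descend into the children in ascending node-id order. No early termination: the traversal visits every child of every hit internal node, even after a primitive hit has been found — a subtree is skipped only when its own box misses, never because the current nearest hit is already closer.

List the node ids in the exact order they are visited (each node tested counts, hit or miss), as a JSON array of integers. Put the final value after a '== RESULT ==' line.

Walk:
N0 x:[106/3,50] y:[27,85/2] z:[12,51] -> hit [106/3,85/2], descend [2, 5]
  N2 x:[106/3,118/3] y:[30,79/2] z:[12,50] -> hit [106/3,118/3], descend [3, 8]
    N3 x:[106/3,118/3] y:[67/2,79/2] z:[33,50] -> hit [106/3,118/3], descend [1, 10]
      N1 x:[112/3,118/3] y:[36,79/2] z:[33,39] -> hit [112/3,39] leaf, test {P1(miss), P5@t=75/2}
      N10 x:[106/3,37] y:[67/2,75/2] z:[39,50] -> miss, prune
    N8 x:[106/3,118/3] y:[30,77/2] z:[12,31] -> miss, prune
  N5 x:[119/3,50] y:[27,85/2] z:[13,51] -> hit [119/3,85/2], descend [4, 6]
    N4 x:[119/3,50] y:[73/2,85/2] z:[13,29] -> miss, prune
    N6 x:[121/3,133/3] y:[27,39] z:[24,51] -> miss, prune

order=[0, 2, 3, 1, 10, 8, 5, 4, 6]  |boxes|=9  |leaves|=1  hit=P5

== RESULT ==
[0, 2, 3, 1, 10, 8, 5, 4, 6]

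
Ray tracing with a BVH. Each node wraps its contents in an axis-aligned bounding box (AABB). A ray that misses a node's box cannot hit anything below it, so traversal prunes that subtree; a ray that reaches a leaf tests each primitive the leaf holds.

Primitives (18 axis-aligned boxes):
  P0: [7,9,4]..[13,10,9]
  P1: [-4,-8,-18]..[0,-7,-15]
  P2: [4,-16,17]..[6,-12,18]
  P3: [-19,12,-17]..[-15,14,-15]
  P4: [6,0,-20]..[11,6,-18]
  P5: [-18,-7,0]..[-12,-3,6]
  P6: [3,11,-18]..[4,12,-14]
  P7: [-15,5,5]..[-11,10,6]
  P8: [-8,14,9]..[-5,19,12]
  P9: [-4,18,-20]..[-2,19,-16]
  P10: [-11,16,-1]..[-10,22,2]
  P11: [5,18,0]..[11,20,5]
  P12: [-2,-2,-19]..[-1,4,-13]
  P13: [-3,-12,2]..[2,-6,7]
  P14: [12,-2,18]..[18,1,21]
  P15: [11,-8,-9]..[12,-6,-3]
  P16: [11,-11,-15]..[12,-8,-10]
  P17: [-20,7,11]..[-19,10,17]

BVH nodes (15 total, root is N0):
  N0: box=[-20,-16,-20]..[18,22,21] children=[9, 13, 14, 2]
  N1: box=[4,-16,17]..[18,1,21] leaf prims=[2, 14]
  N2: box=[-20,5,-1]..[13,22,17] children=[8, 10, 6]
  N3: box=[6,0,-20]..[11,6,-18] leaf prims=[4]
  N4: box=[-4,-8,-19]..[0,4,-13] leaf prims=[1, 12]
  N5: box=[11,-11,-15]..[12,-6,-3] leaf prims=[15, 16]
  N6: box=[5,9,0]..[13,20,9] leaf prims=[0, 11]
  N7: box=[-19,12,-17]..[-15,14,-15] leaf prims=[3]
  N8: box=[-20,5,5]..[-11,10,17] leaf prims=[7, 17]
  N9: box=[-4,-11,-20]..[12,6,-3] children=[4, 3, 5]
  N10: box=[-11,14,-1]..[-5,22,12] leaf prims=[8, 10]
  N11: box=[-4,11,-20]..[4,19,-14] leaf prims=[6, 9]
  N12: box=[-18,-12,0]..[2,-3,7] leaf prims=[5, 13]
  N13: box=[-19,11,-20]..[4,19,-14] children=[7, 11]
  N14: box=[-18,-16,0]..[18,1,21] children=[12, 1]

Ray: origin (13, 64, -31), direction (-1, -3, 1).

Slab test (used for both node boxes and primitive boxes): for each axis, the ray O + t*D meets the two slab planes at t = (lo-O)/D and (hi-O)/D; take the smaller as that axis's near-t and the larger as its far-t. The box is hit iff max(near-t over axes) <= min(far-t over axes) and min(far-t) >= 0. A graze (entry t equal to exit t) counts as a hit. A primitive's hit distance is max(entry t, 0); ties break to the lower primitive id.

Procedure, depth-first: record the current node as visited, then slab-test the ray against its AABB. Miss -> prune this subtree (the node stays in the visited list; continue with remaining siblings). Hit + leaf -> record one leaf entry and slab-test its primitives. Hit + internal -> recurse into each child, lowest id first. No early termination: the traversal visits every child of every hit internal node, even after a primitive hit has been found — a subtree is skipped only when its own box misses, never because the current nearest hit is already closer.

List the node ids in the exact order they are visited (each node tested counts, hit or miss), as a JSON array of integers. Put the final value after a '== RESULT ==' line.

Trace the traversal:
N0 x:[-5,33] y:[14,80/3] z:[11,52] -> hit [14,80/3], descend [2, 9, 13, 14]
  N2 x:[0,33] y:[14,59/3] z:[30,48] -> miss, prune
  N9 x:[1,17] y:[58/3,25] z:[11,28] -> miss, prune
  N13 x:[9,32] y:[15,53/3] z:[11,17] -> hit [15,17], descend [7, 11]
    N7 x:[28,32] y:[50/3,52/3] z:[14,16] -> miss, prune
    N11 x:[9,17] y:[15,53/3] z:[11,17] -> hit [15,17] leaf, test {P6(miss), P9@t=15}
  N14 x:[-5,31] y:[21,80/3] z:[31,52] -> miss, prune

Visited [0, 2, 9, 13, 7, 11, 14]. Tests: 7 box, 1 leaf. Nearest: P9.

== RESULT ==
[0, 2, 9, 13, 7, 11, 14]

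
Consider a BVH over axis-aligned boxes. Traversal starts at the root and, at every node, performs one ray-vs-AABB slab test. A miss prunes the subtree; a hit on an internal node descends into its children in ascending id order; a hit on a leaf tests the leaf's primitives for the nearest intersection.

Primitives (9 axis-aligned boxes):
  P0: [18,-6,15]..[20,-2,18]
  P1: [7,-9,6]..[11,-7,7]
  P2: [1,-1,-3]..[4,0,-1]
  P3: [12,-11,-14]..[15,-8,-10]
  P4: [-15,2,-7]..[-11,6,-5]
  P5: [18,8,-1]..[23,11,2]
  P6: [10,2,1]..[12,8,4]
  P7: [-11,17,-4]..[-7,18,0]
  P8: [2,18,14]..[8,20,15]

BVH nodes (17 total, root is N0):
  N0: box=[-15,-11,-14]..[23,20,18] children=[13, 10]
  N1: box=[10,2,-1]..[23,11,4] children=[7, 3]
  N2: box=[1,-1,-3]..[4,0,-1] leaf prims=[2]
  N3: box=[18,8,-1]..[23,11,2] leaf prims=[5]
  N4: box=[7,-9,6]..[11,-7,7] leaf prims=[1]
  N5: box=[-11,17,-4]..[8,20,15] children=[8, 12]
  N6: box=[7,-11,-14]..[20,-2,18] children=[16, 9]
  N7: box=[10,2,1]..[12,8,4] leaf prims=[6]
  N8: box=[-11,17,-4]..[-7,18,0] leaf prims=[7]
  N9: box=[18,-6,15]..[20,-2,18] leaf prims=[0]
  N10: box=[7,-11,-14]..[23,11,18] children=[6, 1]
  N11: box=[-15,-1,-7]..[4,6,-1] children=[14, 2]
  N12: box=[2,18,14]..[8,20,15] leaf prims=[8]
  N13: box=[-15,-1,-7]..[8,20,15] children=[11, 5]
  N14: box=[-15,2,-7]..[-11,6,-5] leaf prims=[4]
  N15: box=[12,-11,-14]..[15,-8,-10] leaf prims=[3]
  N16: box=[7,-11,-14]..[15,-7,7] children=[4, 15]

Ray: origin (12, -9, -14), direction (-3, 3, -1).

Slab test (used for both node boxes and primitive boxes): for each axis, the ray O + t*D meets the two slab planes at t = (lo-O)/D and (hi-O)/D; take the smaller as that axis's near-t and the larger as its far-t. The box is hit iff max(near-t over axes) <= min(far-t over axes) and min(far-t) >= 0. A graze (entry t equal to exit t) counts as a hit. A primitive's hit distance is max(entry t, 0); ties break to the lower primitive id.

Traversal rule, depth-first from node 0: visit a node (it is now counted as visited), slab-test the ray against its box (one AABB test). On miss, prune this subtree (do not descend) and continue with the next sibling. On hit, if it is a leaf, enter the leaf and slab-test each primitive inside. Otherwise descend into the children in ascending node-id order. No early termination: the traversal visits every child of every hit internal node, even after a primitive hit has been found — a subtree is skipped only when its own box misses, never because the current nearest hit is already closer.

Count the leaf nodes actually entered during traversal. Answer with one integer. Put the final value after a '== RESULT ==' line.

Traverse from the root:
N0 x:[-11/3,9] y:[-2/3,29/3] z:[-32,0] -> hit [-2/3,0], descend [10, 13]
  N10 x:[-11/3,5/3] y:[-2/3,20/3] z:[-32,0] -> hit [-2/3,0], descend [1, 6]
    N1 x:[-11/3,2/3] y:[11/3,20/3] z:[-18,-13] -> miss, prune
    N6 x:[-8/3,5/3] y:[-2/3,7/3] z:[-32,0] -> hit [-2/3,0], descend [9, 16]
      N9 x:[-8/3,-2] y:[1,7/3] z:[-32,-29] -> miss, prune
      N16 x:[-1,5/3] y:[-2/3,2/3] z:[-21,0] -> hit [-2/3,0], descend [4, 15]
        N4 x:[1/3,5/3] y:[0,2/3] z:[-21,-20] -> miss, prune
        N15 x:[-1,0] y:[-2/3,1/3] z:[-4,0] -> hit [-2/3,0] leaf, test {P3@t=0}
  N13 x:[4/3,9] y:[8/3,29/3] z:[-29,-7] -> miss, prune

order=[0, 10, 1, 6, 9, 16, 4, 15, 13]  |boxes|=9  |leaves|=1  hit=P3

== RESULT ==
1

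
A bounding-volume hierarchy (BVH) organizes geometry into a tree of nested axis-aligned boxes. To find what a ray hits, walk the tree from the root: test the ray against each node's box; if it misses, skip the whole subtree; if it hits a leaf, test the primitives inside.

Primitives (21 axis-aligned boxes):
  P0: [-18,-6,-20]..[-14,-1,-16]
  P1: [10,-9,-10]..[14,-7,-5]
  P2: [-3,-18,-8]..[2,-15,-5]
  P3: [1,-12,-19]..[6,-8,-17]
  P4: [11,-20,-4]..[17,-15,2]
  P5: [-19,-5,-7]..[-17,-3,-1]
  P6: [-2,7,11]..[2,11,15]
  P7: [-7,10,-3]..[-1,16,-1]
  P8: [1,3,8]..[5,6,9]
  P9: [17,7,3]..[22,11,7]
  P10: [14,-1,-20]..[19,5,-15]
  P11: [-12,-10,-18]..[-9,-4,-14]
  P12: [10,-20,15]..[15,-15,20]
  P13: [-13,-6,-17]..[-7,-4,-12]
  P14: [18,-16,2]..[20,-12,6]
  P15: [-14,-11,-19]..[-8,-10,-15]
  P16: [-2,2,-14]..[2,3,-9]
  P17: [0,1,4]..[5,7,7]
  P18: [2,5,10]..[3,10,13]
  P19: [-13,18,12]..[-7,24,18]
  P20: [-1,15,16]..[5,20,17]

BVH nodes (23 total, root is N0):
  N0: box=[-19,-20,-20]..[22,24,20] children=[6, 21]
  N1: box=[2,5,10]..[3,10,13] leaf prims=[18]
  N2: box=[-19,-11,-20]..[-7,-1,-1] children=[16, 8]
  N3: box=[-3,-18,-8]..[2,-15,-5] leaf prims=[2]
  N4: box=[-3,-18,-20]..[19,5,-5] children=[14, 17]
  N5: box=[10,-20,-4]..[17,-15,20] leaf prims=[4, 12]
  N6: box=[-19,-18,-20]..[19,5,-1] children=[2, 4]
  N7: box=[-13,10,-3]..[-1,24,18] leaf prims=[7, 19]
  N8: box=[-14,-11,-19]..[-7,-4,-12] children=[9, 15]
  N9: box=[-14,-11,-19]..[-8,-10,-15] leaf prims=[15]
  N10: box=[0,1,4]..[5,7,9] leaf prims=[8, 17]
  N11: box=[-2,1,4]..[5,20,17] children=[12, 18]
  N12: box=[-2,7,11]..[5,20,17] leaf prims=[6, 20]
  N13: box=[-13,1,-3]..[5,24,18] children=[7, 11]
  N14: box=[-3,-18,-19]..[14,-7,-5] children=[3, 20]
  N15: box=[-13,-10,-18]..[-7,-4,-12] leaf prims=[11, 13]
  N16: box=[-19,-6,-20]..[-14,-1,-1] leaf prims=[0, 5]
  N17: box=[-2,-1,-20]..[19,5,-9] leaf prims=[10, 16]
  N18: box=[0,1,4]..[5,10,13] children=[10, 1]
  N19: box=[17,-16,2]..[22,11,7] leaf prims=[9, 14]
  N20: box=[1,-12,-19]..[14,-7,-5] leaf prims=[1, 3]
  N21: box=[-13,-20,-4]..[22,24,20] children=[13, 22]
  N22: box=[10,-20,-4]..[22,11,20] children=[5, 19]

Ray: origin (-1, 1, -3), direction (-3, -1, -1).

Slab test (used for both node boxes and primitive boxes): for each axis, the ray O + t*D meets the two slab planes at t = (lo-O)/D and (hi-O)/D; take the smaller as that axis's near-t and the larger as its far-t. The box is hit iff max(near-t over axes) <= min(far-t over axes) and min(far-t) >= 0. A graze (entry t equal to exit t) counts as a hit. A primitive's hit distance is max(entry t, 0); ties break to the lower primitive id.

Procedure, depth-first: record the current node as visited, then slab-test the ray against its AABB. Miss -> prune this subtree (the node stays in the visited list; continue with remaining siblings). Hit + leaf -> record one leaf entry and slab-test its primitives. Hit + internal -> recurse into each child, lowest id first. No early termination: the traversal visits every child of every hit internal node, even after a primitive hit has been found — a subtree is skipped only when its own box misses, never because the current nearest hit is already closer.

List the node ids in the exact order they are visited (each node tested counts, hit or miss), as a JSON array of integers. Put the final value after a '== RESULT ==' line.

Traverse from the root:
N0 x:[-23/3,6] y:[-23,21] z:[-23,17] -> hit [-23/3,6], descend [6, 21]
  N6 x:[-20/3,6] y:[-4,19] z:[-2,17] -> hit [-2,6], descend [2, 4]
    N2 x:[2,6] y:[2,12] z:[-2,17] -> hit [2,6], descend [8, 16]
      N8 x:[2,13/3] y:[5,12] z:[9,16] -> miss, prune
      N16 x:[13/3,6] y:[2,7] z:[-2,17] -> hit [13/3,6] leaf, test {P0(miss), P5(miss)}
    N4 x:[-20/3,2/3] y:[-4,19] z:[2,17] -> miss, prune
  N21 x:[-23/3,4] y:[-23,21] z:[-23,1] -> hit [-23/3,1], descend [13, 22]
    N13 x:[-2,4] y:[-23,0] z:[-21,0] -> hit [-2,0], descend [7, 11]
      N7 x:[0,4] y:[-23,-9] z:[-21,0] -> miss, prune
      N11 x:[-2,1/3] y:[-19,0] z:[-20,-7] -> miss, prune
    N22 x:[-23/3,-11/3] y:[-10,21] z:[-23,1] -> miss, prune

Summary -> nodes [0, 6, 2, 8, 16, 4, 21, 13, 7, 11, 22]; box-tests=11; leaf-entries=1; first=miss

== RESULT ==
[0, 6, 2, 8, 16, 4, 21, 13, 7, 11, 22]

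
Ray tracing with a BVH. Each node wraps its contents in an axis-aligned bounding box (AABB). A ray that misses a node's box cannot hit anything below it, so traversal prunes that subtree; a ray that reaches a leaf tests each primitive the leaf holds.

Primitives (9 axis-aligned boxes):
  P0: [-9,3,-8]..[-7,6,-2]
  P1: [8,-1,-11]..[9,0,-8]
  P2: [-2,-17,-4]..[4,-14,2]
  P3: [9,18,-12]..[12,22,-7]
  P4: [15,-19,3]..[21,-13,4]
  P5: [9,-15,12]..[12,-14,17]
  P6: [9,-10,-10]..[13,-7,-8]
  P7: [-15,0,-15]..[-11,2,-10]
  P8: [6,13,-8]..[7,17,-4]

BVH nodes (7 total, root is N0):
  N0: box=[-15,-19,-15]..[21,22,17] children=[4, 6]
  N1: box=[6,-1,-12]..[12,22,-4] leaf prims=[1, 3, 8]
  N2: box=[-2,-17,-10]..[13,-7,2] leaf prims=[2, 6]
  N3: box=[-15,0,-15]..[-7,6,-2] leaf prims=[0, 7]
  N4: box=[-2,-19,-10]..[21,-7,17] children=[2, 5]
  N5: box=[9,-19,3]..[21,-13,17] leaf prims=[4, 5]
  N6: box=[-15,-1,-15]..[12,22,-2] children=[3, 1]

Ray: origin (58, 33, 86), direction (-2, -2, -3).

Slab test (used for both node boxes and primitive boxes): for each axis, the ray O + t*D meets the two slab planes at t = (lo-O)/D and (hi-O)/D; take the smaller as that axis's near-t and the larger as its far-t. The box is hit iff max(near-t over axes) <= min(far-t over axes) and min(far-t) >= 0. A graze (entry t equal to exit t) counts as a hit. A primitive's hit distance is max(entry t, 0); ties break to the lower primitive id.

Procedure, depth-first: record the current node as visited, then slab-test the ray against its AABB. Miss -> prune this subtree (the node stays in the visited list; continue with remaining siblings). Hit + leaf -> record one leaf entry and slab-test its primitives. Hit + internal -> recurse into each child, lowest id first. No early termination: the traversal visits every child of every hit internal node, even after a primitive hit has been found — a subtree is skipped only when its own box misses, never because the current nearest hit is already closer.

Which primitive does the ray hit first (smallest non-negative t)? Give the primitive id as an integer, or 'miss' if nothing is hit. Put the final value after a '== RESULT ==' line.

Traverse from the root:
N0 x:[37/2,73/2] y:[11/2,26] z:[23,101/3] -> hit [23,26], descend [4, 6]
  N4 x:[37/2,30] y:[20,26] z:[23,32] -> hit [23,26], descend [2, 5]
    N2 x:[45/2,30] y:[20,25] z:[28,32] -> miss, prune
    N5 x:[37/2,49/2] y:[23,26] z:[23,83/3] -> hit [23,49/2] leaf, test {P4(miss), P5@t=47/2}
  N6 x:[23,73/2] y:[11/2,17] z:[88/3,101/3] -> miss, prune

5 AABB tests over nodes [0, 4, 2, 5, 6]; 1 leaf entered; closest P5.

== RESULT ==
5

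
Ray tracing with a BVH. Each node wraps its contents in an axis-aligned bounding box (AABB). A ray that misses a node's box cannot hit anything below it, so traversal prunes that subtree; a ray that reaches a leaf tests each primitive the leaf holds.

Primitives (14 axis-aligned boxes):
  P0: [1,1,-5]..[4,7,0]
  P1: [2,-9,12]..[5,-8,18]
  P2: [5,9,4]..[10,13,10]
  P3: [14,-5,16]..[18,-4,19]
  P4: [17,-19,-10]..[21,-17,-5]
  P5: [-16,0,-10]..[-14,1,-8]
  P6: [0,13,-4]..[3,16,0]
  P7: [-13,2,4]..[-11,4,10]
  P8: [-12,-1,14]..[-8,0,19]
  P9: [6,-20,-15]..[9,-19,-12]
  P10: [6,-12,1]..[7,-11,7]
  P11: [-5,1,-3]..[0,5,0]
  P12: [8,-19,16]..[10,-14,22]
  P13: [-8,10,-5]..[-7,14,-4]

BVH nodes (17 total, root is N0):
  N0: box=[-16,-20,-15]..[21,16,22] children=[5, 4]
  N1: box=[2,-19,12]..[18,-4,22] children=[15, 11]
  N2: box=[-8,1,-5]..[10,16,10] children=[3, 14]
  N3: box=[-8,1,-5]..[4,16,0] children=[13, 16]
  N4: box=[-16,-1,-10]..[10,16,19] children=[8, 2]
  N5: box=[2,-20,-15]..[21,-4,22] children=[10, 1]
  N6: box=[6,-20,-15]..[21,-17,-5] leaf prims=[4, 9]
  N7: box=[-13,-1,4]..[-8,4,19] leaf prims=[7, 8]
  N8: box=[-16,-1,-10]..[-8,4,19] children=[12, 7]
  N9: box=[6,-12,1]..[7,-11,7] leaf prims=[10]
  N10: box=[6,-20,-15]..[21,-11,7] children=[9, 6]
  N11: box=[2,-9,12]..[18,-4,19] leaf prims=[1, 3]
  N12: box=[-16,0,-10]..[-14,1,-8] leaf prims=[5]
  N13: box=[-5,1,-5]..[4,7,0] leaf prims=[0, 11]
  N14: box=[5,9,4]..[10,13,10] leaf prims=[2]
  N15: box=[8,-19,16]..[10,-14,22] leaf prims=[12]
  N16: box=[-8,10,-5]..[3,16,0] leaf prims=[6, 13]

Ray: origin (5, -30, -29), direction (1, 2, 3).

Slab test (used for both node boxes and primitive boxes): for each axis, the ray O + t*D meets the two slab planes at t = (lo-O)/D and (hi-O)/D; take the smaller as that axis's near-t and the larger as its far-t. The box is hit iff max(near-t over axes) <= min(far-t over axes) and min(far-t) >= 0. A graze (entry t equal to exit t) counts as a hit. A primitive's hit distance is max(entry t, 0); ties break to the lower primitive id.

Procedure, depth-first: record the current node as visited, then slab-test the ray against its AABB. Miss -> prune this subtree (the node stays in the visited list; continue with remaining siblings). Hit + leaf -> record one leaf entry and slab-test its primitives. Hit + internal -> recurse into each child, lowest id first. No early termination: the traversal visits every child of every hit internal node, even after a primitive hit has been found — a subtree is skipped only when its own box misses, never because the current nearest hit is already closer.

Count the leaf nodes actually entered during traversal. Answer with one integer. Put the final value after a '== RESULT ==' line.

Trace the traversal:
N0 x:[-21,16] y:[5,23] z:[14/3,17] -> hit [5,16], descend [4, 5]
  N4 x:[-21,5] y:[29/2,23] z:[19/3,16] -> miss, prune
  N5 x:[-3,16] y:[5,13] z:[14/3,17] -> hit [5,13], descend [1, 10]
    N1 x:[-3,13] y:[11/2,13] z:[41/3,17] -> miss, prune
    N10 x:[1,16] y:[5,19/2] z:[14/3,12] -> hit [5,19/2], descend [6, 9]
      N6 x:[1,16] y:[5,13/2] z:[14/3,8] -> hit [5,13/2] leaf, test {P4(miss), P9(miss)}
      N9 x:[1,2] y:[9,19/2] z:[10,12] -> miss, prune

Visited [0, 4, 5, 1, 10, 6, 9]. Tests: 7 box, 1 leaf. Nearest: miss.

== RESULT ==
1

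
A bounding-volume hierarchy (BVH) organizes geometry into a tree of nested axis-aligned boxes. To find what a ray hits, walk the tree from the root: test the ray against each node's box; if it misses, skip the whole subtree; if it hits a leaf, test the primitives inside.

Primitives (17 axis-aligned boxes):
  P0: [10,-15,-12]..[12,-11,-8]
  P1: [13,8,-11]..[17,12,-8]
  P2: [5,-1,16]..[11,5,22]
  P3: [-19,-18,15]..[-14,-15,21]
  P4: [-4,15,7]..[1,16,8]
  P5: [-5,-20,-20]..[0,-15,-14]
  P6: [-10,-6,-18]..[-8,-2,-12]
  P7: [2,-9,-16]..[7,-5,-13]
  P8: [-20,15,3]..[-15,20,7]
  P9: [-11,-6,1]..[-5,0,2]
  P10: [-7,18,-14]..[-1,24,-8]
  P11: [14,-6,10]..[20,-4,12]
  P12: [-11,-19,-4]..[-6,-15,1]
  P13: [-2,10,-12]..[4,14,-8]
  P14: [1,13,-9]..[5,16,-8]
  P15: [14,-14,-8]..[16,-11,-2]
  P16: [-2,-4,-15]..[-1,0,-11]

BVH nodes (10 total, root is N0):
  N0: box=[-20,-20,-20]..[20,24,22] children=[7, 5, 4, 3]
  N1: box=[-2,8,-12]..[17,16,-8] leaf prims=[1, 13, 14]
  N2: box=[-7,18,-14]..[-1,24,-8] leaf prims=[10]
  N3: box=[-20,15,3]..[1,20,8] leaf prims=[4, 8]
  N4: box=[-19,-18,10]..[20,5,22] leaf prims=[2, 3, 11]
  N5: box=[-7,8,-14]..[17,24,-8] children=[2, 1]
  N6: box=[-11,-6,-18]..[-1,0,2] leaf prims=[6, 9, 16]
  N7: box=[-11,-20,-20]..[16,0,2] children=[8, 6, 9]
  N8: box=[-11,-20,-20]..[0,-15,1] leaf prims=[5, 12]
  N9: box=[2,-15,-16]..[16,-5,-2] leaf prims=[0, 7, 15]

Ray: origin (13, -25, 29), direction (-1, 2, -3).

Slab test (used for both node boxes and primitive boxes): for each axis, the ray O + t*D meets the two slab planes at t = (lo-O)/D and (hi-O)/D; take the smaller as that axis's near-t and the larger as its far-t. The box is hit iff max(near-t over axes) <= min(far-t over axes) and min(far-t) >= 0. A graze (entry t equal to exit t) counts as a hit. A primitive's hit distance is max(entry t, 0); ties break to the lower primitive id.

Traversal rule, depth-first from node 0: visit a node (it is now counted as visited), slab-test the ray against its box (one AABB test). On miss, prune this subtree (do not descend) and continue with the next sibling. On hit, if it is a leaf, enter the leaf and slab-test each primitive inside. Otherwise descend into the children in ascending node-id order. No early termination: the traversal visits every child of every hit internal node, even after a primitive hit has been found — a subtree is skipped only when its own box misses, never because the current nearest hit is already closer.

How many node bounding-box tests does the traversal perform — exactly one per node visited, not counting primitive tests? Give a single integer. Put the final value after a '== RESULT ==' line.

Traverse from the root:
N0 x:[-7,33] y:[5/2,49/2] z:[7/3,49/3] -> hit [5/2,49/3], descend [3, 4, 5, 7]
  N3 x:[12,33] y:[20,45/2] z:[7,26/3] -> miss, prune
  N4 x:[-7,32] y:[7/2,15] z:[7/3,19/3] -> hit [7/2,19/3] leaf, test {P2(miss), P3(miss), P11(miss)}
  N5 x:[-4,20] y:[33/2,49/2] z:[37/3,43/3] -> miss, prune
  N7 x:[-3,24] y:[5/2,25/2] z:[9,49/3] -> hit [9,25/2], descend [6, 8, 9]
    N6 x:[14,24] y:[19/2,25/2] z:[9,47/3] -> miss, prune
    N8 x:[13,24] y:[5/2,5] z:[28/3,49/3] -> miss, prune
    N9 x:[-3,11] y:[5,10] z:[31/3,15] -> miss, prune

Summary -> nodes [0, 3, 4, 5, 7, 6, 8, 9]; box-tests=8; leaf-entries=1; first=miss

== RESULT ==
8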